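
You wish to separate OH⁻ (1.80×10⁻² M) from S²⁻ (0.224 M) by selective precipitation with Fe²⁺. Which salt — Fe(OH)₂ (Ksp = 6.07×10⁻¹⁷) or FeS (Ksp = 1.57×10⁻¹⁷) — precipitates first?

Precipitation of each salt begins when its ion product equals Ksp.
For Fe(OH)₂: [Fe²⁺] = (Ksp/[OH⁻]^2) = 1.87×10⁻¹³ M
For FeS: [Fe²⁺] = (Ksp/[S²⁻]) = 7.01×10⁻¹⁷ M
FeS requires the lower [Fe²⁺], so it precipitates first.

FeS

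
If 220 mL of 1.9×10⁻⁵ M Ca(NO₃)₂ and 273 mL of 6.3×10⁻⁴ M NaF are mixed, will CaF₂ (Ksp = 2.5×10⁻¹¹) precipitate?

No

Total volume after mixing = 220 + 273 = 493 mL.
[Ca²⁺] = (1.9×10⁻⁵)(220)/493 = 8.5×10⁻⁶ M
[F⁻] = (6.3×10⁻⁴)(273)/493 = 3.5×10⁻⁴ M
Q = [Ca²⁺][F⁻]^2 = 1.0×10⁻¹²
Since Q (1.0×10⁻¹²) is less than Ksp (2.5×10⁻¹¹), no CaF₂ precipitates.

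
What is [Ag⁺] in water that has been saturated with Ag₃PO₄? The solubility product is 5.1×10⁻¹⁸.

6.3×10⁻⁵ M

Ag₃PO₄(s) ⇌ 3 Ag⁺(aq) + PO₄³⁻(aq)
If s mol/L of Ag₃PO₄ dissolves, [Ag⁺] = 3s and [PO₄³⁻] = s.
Ksp = [Ag⁺]^3[PO₄³⁻] = (3s)^3 · s = 27s^4 = 5.1×10⁻¹⁸
s = 2.1×10⁻⁵ mol/L
[Ag⁺] = 3s = 6.3×10⁻⁵ mol/L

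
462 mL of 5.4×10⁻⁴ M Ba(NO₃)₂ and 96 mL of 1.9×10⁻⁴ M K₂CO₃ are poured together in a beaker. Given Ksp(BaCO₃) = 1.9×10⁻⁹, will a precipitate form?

After mixing, V = 462 mL + 96 mL = 558 mL.
[Ba²⁺] = (5.4×10⁻⁴)(462)/558 = 4.5×10⁻⁴ M
[CO₃²⁻] = (1.9×10⁻⁴)(96)/558 = 3.3×10⁻⁵ M
Q = [Ba²⁺][CO₃²⁻] = 1.5×10⁻⁸
Since Q (1.5×10⁻⁸) exceeds Ksp (1.9×10⁻⁹), BaCO₃ will precipitate.

Yes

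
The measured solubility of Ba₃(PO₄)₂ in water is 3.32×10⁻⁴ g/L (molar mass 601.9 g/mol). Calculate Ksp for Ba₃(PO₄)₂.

Ksp = 5.51×10⁻³⁰

s = (3.32×10⁻⁴ g L⁻¹)/(601.9 g mol⁻¹) = 5.5159×10⁻⁷ M
Ba₃(PO₄)₂(s) ⇌ 3 Ba²⁺(aq) + 2 PO₄³⁻(aq)
With molar solubility s: [Ba²⁺] = 3s, [PO₄³⁻] = 2s.
Ksp = [Ba²⁺]^3[PO₄³⁻]^2 = (3s)^3 · (2s)^2 = 108s^5
Ksp = 108 × (5.5159×10⁻⁷)^5 = 5.51×10⁻³⁰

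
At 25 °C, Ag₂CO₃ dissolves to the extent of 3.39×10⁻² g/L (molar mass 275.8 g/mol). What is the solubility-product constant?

Convert to molarity: s = 3.39×10⁻² / 275.8 = 1.2292×10⁻⁴ mol/L
Ag₂CO₃(s) ⇌ 2 Ag⁺(aq) + CO₃²⁻(aq)
For each mole of Ag₂CO₃ that dissolves per liter, [Ag⁺] = 2s and [CO₃²⁻] = s; let s denote this solubility.
Ksp = [Ag⁺]^2[CO₃²⁻] = (2s)^2 · s = 4s^3
Ksp = 4 × (1.2292×10⁻⁴)^3 = 7.43×10⁻¹²

Ksp = 7.43×10⁻¹²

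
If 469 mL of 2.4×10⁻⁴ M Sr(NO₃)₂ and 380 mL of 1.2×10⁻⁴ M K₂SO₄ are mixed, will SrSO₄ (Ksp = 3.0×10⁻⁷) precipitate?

No

The combined volume is 849 mL.
[Sr²⁺] = (2.4×10⁻⁴)(469)/849 = 1.3×10⁻⁴ M
[SO₄²⁻] = (1.2×10⁻⁴)(380)/849 = 5.4×10⁻⁵ M
Q = [Sr²⁺][SO₄²⁻] = 7.1×10⁻⁹
Q < Ksp (7.1×10⁻⁹ vs 3.0×10⁻⁷); the solution remains unsaturated and no precipitate forms.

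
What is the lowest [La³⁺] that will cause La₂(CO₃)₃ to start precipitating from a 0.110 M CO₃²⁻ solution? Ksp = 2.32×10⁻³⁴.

4.17×10⁻¹⁶ M

Each salt precipitates once Q = Ksp for that salt.
La₂(CO₃)₃(s) ⇌ 2 La³⁺(aq) + 3 CO₃²⁻(aq)
Ksp = [La³⁺]^2[CO₃²⁻]^3 = [La³⁺]^2(0.110)^3
[La³⁺]^2 = 2.32×10⁻³⁴ / (0.110)^3 = 1.74×10⁻³¹
[La³⁺] = 4.17×10⁻¹⁶ M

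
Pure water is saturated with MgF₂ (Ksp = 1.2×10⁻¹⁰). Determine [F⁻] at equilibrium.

MgF₂(s) ⇌ Mg²⁺(aq) + 2 F⁻(aq)
Let s be the molar solubility. Then [Mg²⁺] = s and [F⁻] = 2s.
Ksp = [Mg²⁺][F⁻]^2 = s · (2s)^2 = 4s^3 = 1.2×10⁻¹⁰
s = 3.1×10⁻⁴ mol/L
[F⁻] = 2s = 6.2×10⁻⁴ mol/L

6.2×10⁻⁴ M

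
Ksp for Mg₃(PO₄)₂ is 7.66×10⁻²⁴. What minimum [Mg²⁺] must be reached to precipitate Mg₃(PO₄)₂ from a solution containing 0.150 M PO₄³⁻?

Precipitation begins when Q = Ksp.
Mg₃(PO₄)₂(s) ⇌ 3 Mg²⁺(aq) + 2 PO₄³⁻(aq)
Ksp = [Mg²⁺]^3[PO₄³⁻]^2 = [Mg²⁺]^3(0.150)^2
[Mg²⁺]^3 = 7.66×10⁻²⁴ / (0.150)^2 = 3.40×10⁻²²
[Mg²⁺] = 6.98×10⁻⁸ M

6.98×10⁻⁸ M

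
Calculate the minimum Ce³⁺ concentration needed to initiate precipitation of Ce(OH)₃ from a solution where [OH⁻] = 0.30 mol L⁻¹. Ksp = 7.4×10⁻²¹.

Precipitation begins when Q = Ksp.
Ce(OH)₃(s) ⇌ Ce³⁺(aq) + 3 OH⁻(aq)
Ksp = [Ce³⁺][OH⁻]^3 = [Ce³⁺](0.30)^3
[Ce³⁺] = 7.4×10⁻²¹ / (0.30)^3 = 2.7×10⁻¹⁹
[Ce³⁺] = 2.7×10⁻¹⁹ mol L⁻¹

2.7×10⁻¹⁹ M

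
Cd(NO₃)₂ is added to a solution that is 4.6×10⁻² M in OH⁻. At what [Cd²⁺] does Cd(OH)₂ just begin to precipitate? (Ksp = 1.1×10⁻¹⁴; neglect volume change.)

5.2×10⁻¹² M

Precipitation of each salt begins when its ion product equals Ksp.
Cd(OH)₂(s) ⇌ Cd²⁺(aq) + 2 OH⁻(aq)
Ksp = [Cd²⁺][OH⁻]^2 = [Cd²⁺](4.6×10⁻²)^2
[Cd²⁺] = 1.1×10⁻¹⁴ / (4.6×10⁻²)^2 = 5.2×10⁻¹²
[Cd²⁺] = 5.2×10⁻¹² M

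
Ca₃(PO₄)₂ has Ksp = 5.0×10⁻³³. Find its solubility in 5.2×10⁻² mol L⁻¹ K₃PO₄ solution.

4.1×10⁻¹¹ M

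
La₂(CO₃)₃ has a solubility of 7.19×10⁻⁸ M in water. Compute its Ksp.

Ksp = 2.08×10⁻³⁴

La₂(CO₃)₃(s) ⇌ 2 La³⁺(aq) + 3 CO₃²⁻(aq)
For each mole of La₂(CO₃)₃ that dissolves per liter, [La³⁺] = 2s and [CO₃²⁻] = 3s; let s denote this solubility.
Ksp = [La³⁺]^2[CO₃²⁻]^3 = (2s)^2 · (3s)^3 = 108s^5
Ksp = 108 × (7.19×10⁻⁸)^5 = 2.08×10⁻³⁴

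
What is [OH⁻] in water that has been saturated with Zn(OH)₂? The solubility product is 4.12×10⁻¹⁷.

4.35×10⁻⁶ M

Zn(OH)₂(s) ⇌ Zn²⁺(aq) + 2 OH⁻(aq)
With molar solubility s: [Zn²⁺] = s, [OH⁻] = 2s.
Ksp = [Zn²⁺][OH⁻]^2 = s · (2s)^2 = 4s^3 = 4.12×10⁻¹⁷
s = 2.18×10⁻⁶ mol/L
[OH⁻] = 2s = 4.35×10⁻⁶ mol/L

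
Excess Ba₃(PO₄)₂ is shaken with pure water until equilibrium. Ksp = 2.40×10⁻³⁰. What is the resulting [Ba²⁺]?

1.40×10⁻⁶ M

Ba₃(PO₄)₂(s) ⇌ 3 Ba²⁺(aq) + 2 PO₄³⁻(aq)
Call the molar solubility s, so that [Ba²⁺] = 3s and [PO₄³⁻] = 2s.
Ksp = [Ba²⁺]^3[PO₄³⁻]^2 = (3s)^3 · (2s)^2 = 108s^5 = 2.40×10⁻³⁰
s = 4.67×10⁻⁷ M
[Ba²⁺] = 3s = 1.40×10⁻⁶ M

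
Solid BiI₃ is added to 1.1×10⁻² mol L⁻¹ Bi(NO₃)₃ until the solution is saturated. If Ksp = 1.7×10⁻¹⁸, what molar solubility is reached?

BiI₃(s) ⇌ Bi³⁺(aq) + 3 I⁻(aq)
Let s be the solubility of BiI₃ here. The common ion gives [Bi³⁺] ≈ 1.1×10⁻² mol L⁻¹, and [I⁻] = 3s.
Ksp = [Bi³⁺][I⁻]^3 = (1.1×10⁻²)(3s)^3
(3s)^3 = 1.7×10⁻¹⁸ / (1.1×10⁻²) = 1.5×10⁻¹⁶
s = 1.8×10⁻⁶ mol L⁻¹

1.8×10⁻⁶ M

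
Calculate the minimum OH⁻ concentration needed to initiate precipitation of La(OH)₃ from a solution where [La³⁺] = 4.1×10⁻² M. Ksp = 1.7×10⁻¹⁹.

The threshold for precipitation is Q = Ksp.
La(OH)₃(s) ⇌ La³⁺(aq) + 3 OH⁻(aq)
Ksp = [La³⁺][OH⁻]^3 = [OH⁻]^3(4.1×10⁻²)
[OH⁻]^3 = 1.7×10⁻¹⁹ / (4.1×10⁻²) = 4.1×10⁻¹⁸
[OH⁻] = 1.6×10⁻⁶ M

1.6×10⁻⁶ M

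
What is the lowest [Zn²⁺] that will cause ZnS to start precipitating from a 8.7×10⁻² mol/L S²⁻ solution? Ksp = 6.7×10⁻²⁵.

7.7×10⁻²⁴ M

A salt starts to precipitate once the ion product Q reaches its Ksp.
ZnS(s) ⇌ Zn²⁺(aq) + S²⁻(aq)
Ksp = [Zn²⁺][S²⁻] = [Zn²⁺](8.7×10⁻²)
[Zn²⁺] = 6.7×10⁻²⁵ / (8.7×10⁻²) = 7.7×10⁻²⁴
[Zn²⁺] = 7.7×10⁻²⁴ mol/L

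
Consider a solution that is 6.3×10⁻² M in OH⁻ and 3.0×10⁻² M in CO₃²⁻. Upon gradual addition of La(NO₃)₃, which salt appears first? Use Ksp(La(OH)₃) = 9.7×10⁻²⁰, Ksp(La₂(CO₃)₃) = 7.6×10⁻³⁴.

La(OH)₃

Precipitation of each salt begins when its ion product equals Ksp.
For La(OH)₃: [La³⁺] = (Ksp/[OH⁻]^3) = 3.9×10⁻¹⁶ M
For La₂(CO₃)₃: [La³⁺] = (Ksp/[CO₃²⁻]^3)^(1/2) = 5.3×10⁻¹⁵ M
Since La(OH)₃ needs less La³⁺ to reach saturation, it precipitates first.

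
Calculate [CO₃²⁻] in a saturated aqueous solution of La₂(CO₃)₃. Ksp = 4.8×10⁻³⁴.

2.6×10⁻⁷ M

La₂(CO₃)₃(s) ⇌ 2 La³⁺(aq) + 3 CO₃²⁻(aq)
With molar solubility s: [La³⁺] = 2s, [CO₃²⁻] = 3s.
Ksp = [La³⁺]^2[CO₃²⁻]^3 = (2s)^2 · (3s)^3 = 108s^5 = 4.8×10⁻³⁴
s = 8.5×10⁻⁸ mol L⁻¹
[CO₃²⁻] = 3s = 2.6×10⁻⁷ mol L⁻¹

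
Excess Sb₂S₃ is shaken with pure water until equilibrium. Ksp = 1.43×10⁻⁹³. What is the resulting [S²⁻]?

Sb₂S₃(s) ⇌ 2 Sb³⁺(aq) + 3 S²⁻(aq)
With molar solubility s: [Sb³⁺] = 2s, [S²⁻] = 3s.
Ksp = [Sb³⁺]^2[S²⁻]^3 = (2s)^2 · (3s)^3 = 108s^5 = 1.43×10⁻⁹³
s = 1.06×10⁻¹⁹ mol/L
[S²⁻] = 3s = 3.17×10⁻¹⁹ mol/L

3.17×10⁻¹⁹ M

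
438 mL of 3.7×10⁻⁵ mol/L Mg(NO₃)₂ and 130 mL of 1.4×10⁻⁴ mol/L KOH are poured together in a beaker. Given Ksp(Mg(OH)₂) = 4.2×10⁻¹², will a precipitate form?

No

Total volume after mixing = 438 + 130 = 568 mL.
[Mg²⁺] = (3.7×10⁻⁵)(438)/568 = 2.9×10⁻⁵ mol/L
[OH⁻] = (1.4×10⁻⁴)(130)/568 = 3.2×10⁻⁵ mol/L
Q = [Mg²⁺][OH⁻]^2 = 2.9×10⁻¹⁴
Q = 2.9×10⁻¹⁴ < Ksp = 4.2×10⁻¹², so the solution is unsaturated and no precipitate forms.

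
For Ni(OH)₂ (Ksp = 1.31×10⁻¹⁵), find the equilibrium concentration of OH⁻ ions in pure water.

Ni(OH)₂(s) ⇌ Ni²⁺(aq) + 2 OH⁻(aq)
If s mol/L of Ni(OH)₂ dissolves, [Ni²⁺] = s and [OH⁻] = 2s.
Ksp = [Ni²⁺][OH⁻]^2 = s · (2s)^2 = 4s^3 = 1.31×10⁻¹⁵
s = 6.89×10⁻⁶ M
[OH⁻] = 2s = 1.38×10⁻⁵ M

1.38×10⁻⁵ M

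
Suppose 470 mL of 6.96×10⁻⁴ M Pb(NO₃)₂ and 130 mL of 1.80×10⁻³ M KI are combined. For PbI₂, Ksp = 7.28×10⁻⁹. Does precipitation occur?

No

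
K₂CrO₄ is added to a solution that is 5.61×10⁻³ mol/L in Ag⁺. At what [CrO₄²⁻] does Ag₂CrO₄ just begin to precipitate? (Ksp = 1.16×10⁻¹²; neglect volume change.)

Precipitation of each salt begins when its ion product equals Ksp.
Ag₂CrO₄(s) ⇌ 2 Ag⁺(aq) + CrO₄²⁻(aq)
Ksp = [Ag⁺]^2[CrO₄²⁻] = [CrO₄²⁻](5.61×10⁻³)^2
[CrO₄²⁻] = 1.16×10⁻¹² / (5.61×10⁻³)^2 = 3.69×10⁻⁸
[CrO₄²⁻] = 3.69×10⁻⁸ mol/L

3.69×10⁻⁸ M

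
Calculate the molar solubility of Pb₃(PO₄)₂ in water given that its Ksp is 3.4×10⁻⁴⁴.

Pb₃(PO₄)₂(s) ⇌ 3 Pb²⁺(aq) + 2 PO₄³⁻(aq)
Let s be the molar solubility. Then [Pb²⁺] = 3s and [PO₄³⁻] = 2s.
Ksp = [Pb²⁺]^3[PO₄³⁻]^2 = (3s)^3 · (2s)^2 = 108s^5
108s^5 = 3.4×10⁻⁴⁴  ⇒  s^5 = 3.1×10⁻⁴⁶
s = (3.1×10⁻⁴⁶)^(1/5) = 7.9×10⁻¹⁰ mol L⁻¹

7.9×10⁻¹⁰ M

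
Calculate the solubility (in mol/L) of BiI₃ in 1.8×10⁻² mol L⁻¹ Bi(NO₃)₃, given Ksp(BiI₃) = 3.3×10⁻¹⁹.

BiI₃(s) ⇌ Bi³⁺(aq) + 3 I⁻(aq)
Let s be the solubility of BiI₃ here. The common ion gives [Bi³⁺] ≈ 1.8×10⁻² mol L⁻¹, and [I⁻] = 3s.
Ksp = [Bi³⁺][I⁻]^3 = (1.8×10⁻²)(3s)^3
(3s)^3 = 3.3×10⁻¹⁹ / (1.8×10⁻²) = 1.8×10⁻¹⁷
s = 8.8×10⁻⁷ mol L⁻¹

8.8×10⁻⁷ M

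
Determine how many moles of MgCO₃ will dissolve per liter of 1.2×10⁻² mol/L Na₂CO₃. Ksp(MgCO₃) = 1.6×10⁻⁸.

1.3×10⁻⁶ M

MgCO₃(s) ⇌ Mg²⁺(aq) + CO₃²⁻(aq)
CO₃²⁻ is already present at 1.2×10⁻² mol/L. If s mol/L of MgCO₃ dissolves, [Mg²⁺] = s while [CO₃²⁻] ≈ 1.2×10⁻² mol/L.
Ksp = [Mg²⁺][CO₃²⁻] = s(1.2×10⁻²)
s = 1.6×10⁻⁸ / (1.2×10⁻²) = 1.3×10⁻⁶
s = 1.3×10⁻⁶ mol/L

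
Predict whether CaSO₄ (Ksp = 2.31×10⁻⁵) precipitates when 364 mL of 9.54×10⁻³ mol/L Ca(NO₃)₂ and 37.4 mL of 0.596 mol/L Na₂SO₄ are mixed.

Yes

Total volume after mixing = 364 + 37.4 = 401.4 mL.
[Ca²⁺] = (9.54×10⁻³)(364)/401.4 = 8.65×10⁻³ mol/L
[SO₄²⁻] = (0.596)(37.4)/401.4 = 5.55×10⁻² mol/L
Q = [Ca²⁺][SO₄²⁻] = 4.80×10⁻⁴
Since Q (4.80×10⁻⁴) exceeds Ksp (2.31×10⁻⁵), CaSO₄ will precipitate.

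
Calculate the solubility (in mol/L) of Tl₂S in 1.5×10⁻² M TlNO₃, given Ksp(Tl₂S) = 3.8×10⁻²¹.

Tl₂S(s) ⇌ 2 Tl⁺(aq) + S²⁻(aq)
Let s be the solubility of Tl₂S here. The common ion gives [Tl⁺] ≈ 1.5×10⁻² M, and [S²⁻] = s.
Ksp = [Tl⁺]^2[S²⁻] = (1.5×10⁻²)^2s
s = 3.8×10⁻²¹ / (1.5×10⁻²)^2 = 1.7×10⁻¹⁷
s = 1.7×10⁻¹⁷ M

1.7×10⁻¹⁷ M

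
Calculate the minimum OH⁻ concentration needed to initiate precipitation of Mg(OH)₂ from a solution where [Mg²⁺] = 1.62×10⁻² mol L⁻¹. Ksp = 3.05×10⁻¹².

The threshold for precipitation is Q = Ksp.
Mg(OH)₂(s) ⇌ Mg²⁺(aq) + 2 OH⁻(aq)
Ksp = [Mg²⁺][OH⁻]^2 = [OH⁻]^2(1.62×10⁻²)
[OH⁻]^2 = 3.05×10⁻¹² / (1.62×10⁻²) = 1.88×10⁻¹⁰
[OH⁻] = 1.37×10⁻⁵ mol L⁻¹

1.37×10⁻⁵ M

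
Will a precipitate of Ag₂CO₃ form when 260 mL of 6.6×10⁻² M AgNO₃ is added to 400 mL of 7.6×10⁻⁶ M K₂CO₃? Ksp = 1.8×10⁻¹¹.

The combined volume is 660 mL.
[Ag⁺] = (6.6×10⁻²)(260)/660 = 2.6×10⁻² M
[CO₃²⁻] = (7.6×10⁻⁶)(400)/660 = 4.6×10⁻⁶ M
Q = [Ag⁺]^2[CO₃²⁻] = 3.1×10⁻⁹
Because Q > Ksp (3.1×10⁻⁹ vs 1.8×10⁻¹¹), a precipitate of Ag₂CO₃ forms.

Yes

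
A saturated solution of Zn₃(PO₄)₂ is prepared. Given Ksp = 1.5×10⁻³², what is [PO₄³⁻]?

Zn₃(PO₄)₂(s) ⇌ 3 Zn²⁺(aq) + 2 PO₄³⁻(aq)
If s mol/L of Zn₃(PO₄)₂ dissolves, [Zn²⁺] = 3s and [PO₄³⁻] = 2s.
Ksp = [Zn²⁺]^3[PO₄³⁻]^2 = (3s)^3 · (2s)^2 = 108s^5 = 1.5×10⁻³²
s = 1.7×10⁻⁷ mol L⁻¹
[PO₄³⁻] = 2s = 3.4×10⁻⁷ mol L⁻¹

3.4×10⁻⁷ M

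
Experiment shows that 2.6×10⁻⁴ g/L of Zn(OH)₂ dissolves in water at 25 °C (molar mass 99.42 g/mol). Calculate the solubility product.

s = (2.6×10⁻⁴ g L⁻¹)/(99.42 g mol⁻¹) = 2.615×10⁻⁶ M
Zn(OH)₂(s) ⇌ Zn²⁺(aq) + 2 OH⁻(aq)
If s mol/L of Zn(OH)₂ dissolves, [Zn²⁺] = s and [OH⁻] = 2s.
Ksp = [Zn²⁺][OH⁻]^2 = s · (2s)^2 = 4s^3
Ksp = 4 × (2.615×10⁻⁶)^3 = 7.2×10⁻¹⁷

Ksp = 7.2×10⁻¹⁷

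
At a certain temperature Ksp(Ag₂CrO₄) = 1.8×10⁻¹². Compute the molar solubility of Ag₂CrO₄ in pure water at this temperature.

Ag₂CrO₄(s) ⇌ 2 Ag⁺(aq) + CrO₄²⁻(aq)
If s mol/L of Ag₂CrO₄ dissolves, [Ag⁺] = 2s and [CrO₄²⁻] = s.
Ksp = [Ag⁺]^2[CrO₄²⁻] = (2s)^2 · s = 4s^3
4s^3 = 1.8×10⁻¹²  ⇒  s^3 = 4.5×10⁻¹³
Taking the 3rd root, s = 7.7×10⁻⁵ mol/L.

7.7×10⁻⁵ M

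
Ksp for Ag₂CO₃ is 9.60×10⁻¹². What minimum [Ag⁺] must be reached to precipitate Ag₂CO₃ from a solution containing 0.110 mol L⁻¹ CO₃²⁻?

9.34×10⁻⁶ M

Precipitation begins when Q = Ksp.
Ag₂CO₃(s) ⇌ 2 Ag⁺(aq) + CO₃²⁻(aq)
Ksp = [Ag⁺]^2[CO₃²⁻] = [Ag⁺]^2(0.110)
[Ag⁺]^2 = 9.60×10⁻¹² / (0.110) = 8.73×10⁻¹¹
[Ag⁺] = 9.34×10⁻⁶ mol L⁻¹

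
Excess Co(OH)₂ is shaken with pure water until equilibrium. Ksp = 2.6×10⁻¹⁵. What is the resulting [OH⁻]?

1.7×10⁻⁵ M

Co(OH)₂(s) ⇌ Co²⁺(aq) + 2 OH⁻(aq)
If s mol/L of Co(OH)₂ dissolves, [Co²⁺] = s and [OH⁻] = 2s.
Ksp = [Co²⁺][OH⁻]^2 = s · (2s)^2 = 4s^3 = 2.6×10⁻¹⁵
s = 8.7×10⁻⁶ mol/L
[OH⁻] = 2s = 1.7×10⁻⁵ mol/L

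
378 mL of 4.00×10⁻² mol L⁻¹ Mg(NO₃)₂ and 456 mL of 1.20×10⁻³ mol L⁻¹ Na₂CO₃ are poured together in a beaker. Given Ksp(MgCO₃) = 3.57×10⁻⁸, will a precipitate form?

The combined volume is 834 mL.
[Mg²⁺] = (4.00×10⁻²)(378)/834 = 1.81×10⁻² mol L⁻¹
[CO₃²⁻] = (1.20×10⁻³)(456)/834 = 6.56×10⁻⁴ mol L⁻¹
Q = [Mg²⁺][CO₃²⁻] = 1.19×10⁻⁵
Q = 1.19×10⁻⁵ > Ksp = 3.57×10⁻⁸, so the solution is supersaturated and MgCO₃ precipitates.

Yes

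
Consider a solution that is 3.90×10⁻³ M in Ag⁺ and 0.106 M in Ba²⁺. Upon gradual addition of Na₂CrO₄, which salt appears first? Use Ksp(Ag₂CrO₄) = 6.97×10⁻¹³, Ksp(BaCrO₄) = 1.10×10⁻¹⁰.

BaCrO₄

Precipitation of each salt begins when its ion product equals Ksp.
For Ag₂CrO₄: [CrO₄²⁻] = (Ksp/[Ag⁺]^2) = 4.58×10⁻⁸ M
For BaCrO₄: [CrO₄²⁻] = (Ksp/[Ba²⁺]) = 1.04×10⁻⁹ M
The smaller threshold [CrO₄²⁻] is reached first, so BaCrO₄ precipitates first.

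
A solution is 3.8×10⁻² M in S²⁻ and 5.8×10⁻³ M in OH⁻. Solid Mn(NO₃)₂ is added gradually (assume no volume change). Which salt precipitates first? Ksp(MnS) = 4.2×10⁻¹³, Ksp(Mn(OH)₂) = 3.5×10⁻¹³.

MnS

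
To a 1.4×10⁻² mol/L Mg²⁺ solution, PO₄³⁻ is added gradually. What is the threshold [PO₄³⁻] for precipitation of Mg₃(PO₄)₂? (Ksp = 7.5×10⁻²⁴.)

A salt starts to precipitate once the ion product Q reaches its Ksp.
Mg₃(PO₄)₂(s) ⇌ 3 Mg²⁺(aq) + 2 PO₄³⁻(aq)
Ksp = [Mg²⁺]^3[PO₄³⁻]^2 = [PO₄³⁻]^2(1.4×10⁻²)^3
[PO₄³⁻]^2 = 7.5×10⁻²⁴ / (1.4×10⁻²)^3 = 2.7×10⁻¹⁸
[PO₄³⁻] = 1.7×10⁻⁹ mol/L

1.7×10⁻⁹ M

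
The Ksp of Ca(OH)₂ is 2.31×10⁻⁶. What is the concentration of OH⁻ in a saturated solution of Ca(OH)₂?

1.67×10⁻² M

Ca(OH)₂(s) ⇌ Ca²⁺(aq) + 2 OH⁻(aq)
Let s be the molar solubility. Then [Ca²⁺] = s and [OH⁻] = 2s.
Ksp = [Ca²⁺][OH⁻]^2 = s · (2s)^2 = 4s^3 = 2.31×10⁻⁶
s = 8.33×10⁻³ mol/L
[OH⁻] = 2s = 1.67×10⁻² mol/L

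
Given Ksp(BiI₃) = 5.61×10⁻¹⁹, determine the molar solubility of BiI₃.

1.20×10⁻⁵ M

BiI₃(s) ⇌ Bi³⁺(aq) + 3 I⁻(aq)
If s mol/L of BiI₃ dissolves, [Bi³⁺] = s and [I⁻] = 3s.
Ksp = [Bi³⁺][I⁻]^3 = s · (3s)^3 = 27s^4
27s^4 = 5.61×10⁻¹⁹  ⇒  s^4 = 2.08×10⁻²⁰
s = (2.08×10⁻²⁰)^(1/4) = 1.20×10⁻⁵ mol L⁻¹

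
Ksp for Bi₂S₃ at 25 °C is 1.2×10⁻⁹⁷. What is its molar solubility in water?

Bi₂S₃(s) ⇌ 2 Bi³⁺(aq) + 3 S²⁻(aq)
If s mol/L of Bi₂S₃ dissolves, [Bi³⁺] = 2s and [S²⁻] = 3s.
Ksp = [Bi³⁺]^2[S²⁻]^3 = (2s)^2 · (3s)^3 = 108s^5
108s^5 = 1.2×10⁻⁹⁷  ⇒  s^5 = 1.1×10⁻⁹⁹
s = (1.1×10⁻⁹⁹)^(1/5) = 1.6×10⁻²⁰ M

1.6×10⁻²⁰ M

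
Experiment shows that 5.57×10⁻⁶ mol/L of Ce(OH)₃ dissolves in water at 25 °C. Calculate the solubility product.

Ksp = 2.60×10⁻²⁰

Ce(OH)₃(s) ⇌ Ce³⁺(aq) + 3 OH⁻(aq)
If s mol/L of Ce(OH)₃ dissolves, [Ce³⁺] = s and [OH⁻] = 3s.
Ksp = [Ce³⁺][OH⁻]^3 = s · (3s)^3 = 27s^4
Ksp = 27 × (5.57×10⁻⁶)^4 = 2.60×10⁻²⁰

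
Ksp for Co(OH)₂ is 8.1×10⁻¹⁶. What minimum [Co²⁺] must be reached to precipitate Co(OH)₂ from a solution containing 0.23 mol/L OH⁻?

1.5×10⁻¹⁴ M

A salt starts to precipitate once the ion product Q reaches its Ksp.
Co(OH)₂(s) ⇌ Co²⁺(aq) + 2 OH⁻(aq)
Ksp = [Co²⁺][OH⁻]^2 = [Co²⁺](0.23)^2
[Co²⁺] = 8.1×10⁻¹⁶ / (0.23)^2 = 1.5×10⁻¹⁴
[Co²⁺] = 1.5×10⁻¹⁴ mol/L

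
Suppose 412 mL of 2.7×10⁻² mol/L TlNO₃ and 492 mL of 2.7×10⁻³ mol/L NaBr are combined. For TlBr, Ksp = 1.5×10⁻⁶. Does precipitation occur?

Total volume after mixing = 412 + 492 = 904 mL.
[Tl⁺] = (2.7×10⁻²)(412)/904 = 1.2×10⁻² mol/L
[Br⁻] = (2.7×10⁻³)(492)/904 = 1.5×10⁻³ mol/L
Q = [Tl⁺][Br⁻] = 1.8×10⁻⁵
Q = 1.8×10⁻⁵ > Ksp = 1.5×10⁻⁶, so the solution is supersaturated and TlBr precipitates.

Yes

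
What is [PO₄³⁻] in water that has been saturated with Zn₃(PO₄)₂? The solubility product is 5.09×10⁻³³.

Zn₃(PO₄)₂(s) ⇌ 3 Zn²⁺(aq) + 2 PO₄³⁻(aq)
For each mole of Zn₃(PO₄)₂ that dissolves per liter, [Zn²⁺] = 3s and [PO₄³⁻] = 2s; let s denote this solubility.
Ksp = [Zn²⁺]^3[PO₄³⁻]^2 = (3s)^3 · (2s)^2 = 108s^5 = 5.09×10⁻³³
s = 1.36×10⁻⁷ mol L⁻¹
[PO₄³⁻] = 2s = 2.73×10⁻⁷ mol L⁻¹

2.73×10⁻⁷ M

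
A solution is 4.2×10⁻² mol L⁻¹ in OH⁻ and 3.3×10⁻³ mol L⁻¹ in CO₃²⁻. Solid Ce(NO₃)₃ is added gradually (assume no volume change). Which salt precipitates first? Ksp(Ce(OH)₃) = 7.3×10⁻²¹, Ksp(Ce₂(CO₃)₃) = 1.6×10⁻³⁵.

Ce(OH)₃

A salt starts to precipitate once the ion product Q reaches its Ksp.
For Ce(OH)₃: [Ce³⁺] = (Ksp/[OH⁻]^3) = 9.9×10⁻¹⁷ mol L⁻¹
For Ce₂(CO₃)₃: [Ce³⁺] = (Ksp/[CO₃²⁻]^3)^(1/2) = 2.1×10⁻¹⁴ mol L⁻¹
Ce(OH)₃ requires the lower [Ce³⁺], so it precipitates first.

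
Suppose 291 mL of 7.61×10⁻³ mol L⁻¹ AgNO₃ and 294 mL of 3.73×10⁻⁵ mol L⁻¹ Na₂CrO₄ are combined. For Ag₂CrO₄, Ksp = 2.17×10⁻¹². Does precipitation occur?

Yes

Total volume after mixing = 291 + 294 = 585 mL.
[Ag⁺] = (7.61×10⁻³)(291)/585 = 3.79×10⁻³ mol L⁻¹
[CrO₄²⁻] = (3.73×10⁻⁵)(294)/585 = 1.87×10⁻⁵ mol L⁻¹
Q = [Ag⁺]^2[CrO₄²⁻] = 2.69×10⁻¹⁰
Since Q (2.69×10⁻¹⁰) exceeds Ksp (2.17×10⁻¹²), Ag₂CrO₄ will precipitate.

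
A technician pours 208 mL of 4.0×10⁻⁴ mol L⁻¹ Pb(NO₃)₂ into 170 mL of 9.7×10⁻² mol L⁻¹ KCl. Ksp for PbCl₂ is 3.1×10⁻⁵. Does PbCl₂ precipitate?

No

After mixing, V = 208 mL + 170 mL = 378 mL.
[Pb²⁺] = (4.0×10⁻⁴)(208)/378 = 2.2×10⁻⁴ mol L⁻¹
[Cl⁻] = (9.7×10⁻²)(170)/378 = 4.4×10⁻² mol L⁻¹
Q = [Pb²⁺][Cl⁻]^2 = 4.2×10⁻⁷
Q < Ksp (4.2×10⁻⁷ vs 3.1×10⁻⁵); the solution remains unsaturated and no precipitate forms.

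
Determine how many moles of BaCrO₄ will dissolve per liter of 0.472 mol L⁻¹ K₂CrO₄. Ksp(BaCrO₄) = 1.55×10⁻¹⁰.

3.28×10⁻¹⁰ M

BaCrO₄(s) ⇌ Ba²⁺(aq) + CrO₄²⁻(aq)
With CrO₄²⁻ already at 0.472 mol L⁻¹ and s small, take [CrO₄²⁻] ≈ 0.472 mol L⁻¹ and [Ba²⁺] = s.
Ksp = [Ba²⁺][CrO₄²⁻] = s(0.472)
s = 1.55×10⁻¹⁰ / (0.472) = 3.28×10⁻¹⁰
s = 3.28×10⁻¹⁰ mol L⁻¹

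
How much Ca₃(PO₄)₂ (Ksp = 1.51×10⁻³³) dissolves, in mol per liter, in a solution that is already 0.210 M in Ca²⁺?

Ca₃(PO₄)₂(s) ⇌ 3 Ca²⁺(aq) + 2 PO₄³⁻(aq)
Ca²⁺ is already present at 0.210 M. If s mol/L of Ca₃(PO₄)₂ dissolves, [PO₄³⁻] = 2s while [Ca²⁺] ≈ 0.210 M.
Ksp = [Ca²⁺]^3[PO₄³⁻]^2 = (0.210)^3(2s)^2
(2s)^2 = 1.51×10⁻³³ / (0.210)^3 = 1.63×10⁻³¹
s = 2.02×10⁻¹⁶ M

2.02×10⁻¹⁶ M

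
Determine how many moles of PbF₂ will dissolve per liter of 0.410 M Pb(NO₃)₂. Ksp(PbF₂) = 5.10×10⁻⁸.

1.76×10⁻⁴ M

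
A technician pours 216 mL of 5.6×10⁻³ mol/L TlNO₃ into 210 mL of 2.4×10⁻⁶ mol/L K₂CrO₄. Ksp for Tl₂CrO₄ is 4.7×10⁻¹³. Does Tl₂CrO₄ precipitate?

Total volume after mixing = 216 + 210 = 426 mL.
[Tl⁺] = (5.6×10⁻³)(216)/426 = 2.8×10⁻³ mol/L
[CrO₄²⁻] = (2.4×10⁻⁶)(210)/426 = 1.2×10⁻⁶ mol/L
Q = [Tl⁺]^2[CrO₄²⁻] = 9.5×10⁻¹²
Because Q > Ksp (9.5×10⁻¹² vs 4.7×10⁻¹³), a precipitate of Tl₂CrO₄ forms.

Yes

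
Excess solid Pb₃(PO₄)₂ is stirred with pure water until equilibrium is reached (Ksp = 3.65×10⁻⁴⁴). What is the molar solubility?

8.05×10⁻¹⁰ M

Pb₃(PO₄)₂(s) ⇌ 3 Pb²⁺(aq) + 2 PO₄³⁻(aq)
Call the molar solubility s, so that [Pb²⁺] = 3s and [PO₄³⁻] = 2s.
Ksp = [Pb²⁺]^3[PO₄³⁻]^2 = (3s)^3 · (2s)^2 = 108s^5
108s^5 = 3.65×10⁻⁴⁴  ⇒  s^5 = 3.38×10⁻⁴⁶
Taking the 5th root, s = 8.05×10⁻¹⁰ mol L⁻¹.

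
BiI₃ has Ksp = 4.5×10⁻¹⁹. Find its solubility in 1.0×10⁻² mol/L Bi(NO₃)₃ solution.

1.2×10⁻⁶ M

BiI₃(s) ⇌ Bi³⁺(aq) + 3 I⁻(aq)
With Bi³⁺ already at 1.0×10⁻² mol/L and s small, take [Bi³⁺] ≈ 1.0×10⁻² mol/L and [I⁻] = 3s.
Ksp = [Bi³⁺][I⁻]^3 = (1.0×10⁻²)(3s)^3
(3s)^3 = 4.5×10⁻¹⁹ / (1.0×10⁻²) = 4.5×10⁻¹⁷
s = 1.2×10⁻⁶ mol/L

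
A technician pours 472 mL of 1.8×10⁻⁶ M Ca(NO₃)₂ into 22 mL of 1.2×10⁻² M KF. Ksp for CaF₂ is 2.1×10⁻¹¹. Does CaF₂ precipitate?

No

The combined volume is 494 mL.
[Ca²⁺] = (1.8×10⁻⁶)(472)/494 = 1.7×10⁻⁶ M
[F⁻] = (1.2×10⁻²)(22)/494 = 5.3×10⁻⁴ M
Q = [Ca²⁺][F⁻]^2 = 4.9×10⁻¹³
Q = 4.9×10⁻¹³ < Ksp = 2.1×10⁻¹¹, so the solution is unsaturated and no precipitate forms.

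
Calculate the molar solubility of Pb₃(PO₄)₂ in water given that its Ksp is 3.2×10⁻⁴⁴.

7.8×10⁻¹⁰ M

Pb₃(PO₄)₂(s) ⇌ 3 Pb²⁺(aq) + 2 PO₄³⁻(aq)
If s mol/L of Pb₃(PO₄)₂ dissolves, [Pb²⁺] = 3s and [PO₄³⁻] = 2s.
Ksp = [Pb²⁺]^3[PO₄³⁻]^2 = (3s)^3 · (2s)^2 = 108s^5
108s^5 = 3.2×10⁻⁴⁴  ⇒  s^5 = 3.0×10⁻⁴⁶
s = (3.0×10⁻⁴⁶)^(1/5) = 7.8×10⁻¹⁰ mol/L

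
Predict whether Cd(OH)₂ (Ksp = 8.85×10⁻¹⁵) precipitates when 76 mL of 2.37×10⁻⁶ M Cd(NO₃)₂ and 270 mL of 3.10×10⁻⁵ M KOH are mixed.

No

After mixing, V = 76 mL + 270 mL = 346 mL.
[Cd²⁺] = (2.37×10⁻⁶)(76)/346 = 5.21×10⁻⁷ M
[OH⁻] = (3.10×10⁻⁵)(270)/346 = 2.42×10⁻⁵ M
Q = [Cd²⁺][OH⁻]^2 = 3.05×10⁻¹⁶
Since Q (3.05×10⁻¹⁶) is less than Ksp (8.85×10⁻¹⁵), no Cd(OH)₂ precipitates.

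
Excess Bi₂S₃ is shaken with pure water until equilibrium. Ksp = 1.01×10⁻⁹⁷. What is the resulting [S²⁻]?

Bi₂S₃(s) ⇌ 2 Bi³⁺(aq) + 3 S²⁻(aq)
Let s be the molar solubility. Then [Bi³⁺] = 2s and [S²⁻] = 3s.
Ksp = [Bi³⁺]^2[S²⁻]^3 = (2s)^2 · (3s)^3 = 108s^5 = 1.01×10⁻⁹⁷
s = 1.56×10⁻²⁰ mol L⁻¹
[S²⁻] = 3s = 4.69×10⁻²⁰ mol L⁻¹

4.69×10⁻²⁰ M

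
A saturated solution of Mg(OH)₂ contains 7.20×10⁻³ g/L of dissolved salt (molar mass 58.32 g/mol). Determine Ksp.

Ksp = 7.53×10⁻¹²

Molar solubility s = (7.20×10⁻³ g/L) / (58.32 g/mol) = 1.2346×10⁻⁴ mol/L
Mg(OH)₂(s) ⇌ Mg²⁺(aq) + 2 OH⁻(aq)
If s mol/L of Mg(OH)₂ dissolves, [Mg²⁺] = s and [OH⁻] = 2s.
Ksp = [Mg²⁺][OH⁻]^2 = s · (2s)^2 = 4s^3
Ksp = 4 × (1.2346×10⁻⁴)^3 = 7.53×10⁻¹²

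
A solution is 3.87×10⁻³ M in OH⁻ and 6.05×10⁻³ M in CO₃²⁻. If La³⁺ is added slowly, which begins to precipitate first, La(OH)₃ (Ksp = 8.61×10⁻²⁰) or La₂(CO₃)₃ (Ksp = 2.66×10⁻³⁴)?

Precipitation of each salt begins when its ion product equals Ksp.
For La(OH)₃: [La³⁺] = (Ksp/[OH⁻]^3) = 1.49×10⁻¹² M
For La₂(CO₃)₃: [La³⁺] = (Ksp/[CO₃²⁻]^3)^(1/2) = 3.47×10⁻¹⁴ M
Since La₂(CO₃)₃ needs less La³⁺ to reach saturation, it precipitates first.

La₂(CO₃)₃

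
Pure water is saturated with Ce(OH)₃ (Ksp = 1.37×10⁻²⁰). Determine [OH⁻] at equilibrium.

Ce(OH)₃(s) ⇌ Ce³⁺(aq) + 3 OH⁻(aq)
Let s be the molar solubility. Then [Ce³⁺] = s and [OH⁻] = 3s.
Ksp = [Ce³⁺][OH⁻]^3 = s · (3s)^3 = 27s^4 = 1.37×10⁻²⁰
s = 4.75×10⁻⁶ M
[OH⁻] = 3s = 1.42×10⁻⁵ M

1.42×10⁻⁵ M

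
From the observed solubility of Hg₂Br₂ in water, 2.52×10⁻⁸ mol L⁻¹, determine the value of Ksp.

Ksp = 6.40×10⁻²³

Hg₂Br₂(s) ⇌ Hg₂²⁺(aq) + 2 Br⁻(aq)
If s mol/L of Hg₂Br₂ dissolves, [Hg₂²⁺] = s and [Br⁻] = 2s.
Ksp = [Hg₂²⁺][Br⁻]^2 = s · (2s)^2 = 4s^3
Ksp = 4 × (2.52×10⁻⁸)^3 = 6.40×10⁻²³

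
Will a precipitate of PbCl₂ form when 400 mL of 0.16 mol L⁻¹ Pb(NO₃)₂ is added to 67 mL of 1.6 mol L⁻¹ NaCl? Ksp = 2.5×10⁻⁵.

Yes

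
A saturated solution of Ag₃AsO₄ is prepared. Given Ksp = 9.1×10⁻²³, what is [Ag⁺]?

Ag₃AsO₄(s) ⇌ 3 Ag⁺(aq) + AsO₄³⁻(aq)
If s mol/L of Ag₃AsO₄ dissolves, [Ag⁺] = 3s and [AsO₄³⁻] = s.
Ksp = [Ag⁺]^3[AsO₄³⁻] = (3s)^3 · s = 27s^4 = 9.1×10⁻²³
s = 1.4×10⁻⁶ M
[Ag⁺] = 3s = 4.1×10⁻⁶ M

4.1×10⁻⁶ M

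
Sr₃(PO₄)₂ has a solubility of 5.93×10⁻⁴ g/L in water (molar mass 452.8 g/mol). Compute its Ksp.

Convert to molarity: s = 5.93×10⁻⁴ / 452.8 = 1.3096×10⁻⁶ mol/L
Sr₃(PO₄)₂(s) ⇌ 3 Sr²⁺(aq) + 2 PO₄³⁻(aq)
For each mole of Sr₃(PO₄)₂ that dissolves per liter, [Sr²⁺] = 3s and [PO₄³⁻] = 2s; let s denote this solubility.
Ksp = [Sr²⁺]^3[PO₄³⁻]^2 = (3s)^3 · (2s)^2 = 108s^5
Ksp = 108 × (1.3096×10⁻⁶)^5 = 4.16×10⁻²⁸

Ksp = 4.16×10⁻²⁸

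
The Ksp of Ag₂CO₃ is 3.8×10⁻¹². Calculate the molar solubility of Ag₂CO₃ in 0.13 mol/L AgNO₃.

Ag₂CO₃(s) ⇌ 2 Ag⁺(aq) + CO₃²⁻(aq)
The solution already contains Ag⁺ at 0.13 mol/L. Let s be the molar solubility of Ag₂CO₃.
[Ag⁺] ≈ 0.13 mol/L (common ion dominates); [CO₃²⁻] = s.
Ksp = [Ag⁺]^2[CO₃²⁻] = (0.13)^2s
s = 3.8×10⁻¹² / (0.13)^2 = 2.2×10⁻¹⁰
s = 2.2×10⁻¹⁰ mol/L

2.2×10⁻¹⁰ M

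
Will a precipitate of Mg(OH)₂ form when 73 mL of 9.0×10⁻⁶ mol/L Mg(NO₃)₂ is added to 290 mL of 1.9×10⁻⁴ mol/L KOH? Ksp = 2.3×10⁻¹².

Total volume after mixing = 73 + 290 = 363 mL.
[Mg²⁺] = (9.0×10⁻⁶)(73)/363 = 1.8×10⁻⁶ mol/L
[OH⁻] = (1.9×10⁻⁴)(290)/363 = 1.5×10⁻⁴ mol/L
Q = [Mg²⁺][OH⁻]^2 = 4.2×10⁻¹⁴
Q = 4.2×10⁻¹⁴ < Ksp = 2.3×10⁻¹², so the solution is unsaturated and no precipitate forms.

No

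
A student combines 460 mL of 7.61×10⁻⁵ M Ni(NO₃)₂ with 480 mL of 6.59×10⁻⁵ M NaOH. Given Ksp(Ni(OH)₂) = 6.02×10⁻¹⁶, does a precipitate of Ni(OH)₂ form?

Yes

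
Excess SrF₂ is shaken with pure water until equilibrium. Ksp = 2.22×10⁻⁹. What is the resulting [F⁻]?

SrF₂(s) ⇌ Sr²⁺(aq) + 2 F⁻(aq)
Call the molar solubility s, so that [Sr²⁺] = s and [F⁻] = 2s.
Ksp = [Sr²⁺][F⁻]^2 = s · (2s)^2 = 4s^3 = 2.22×10⁻⁹
s = 8.22×10⁻⁴ M
[F⁻] = 2s = 1.64×10⁻³ M

1.64×10⁻³ M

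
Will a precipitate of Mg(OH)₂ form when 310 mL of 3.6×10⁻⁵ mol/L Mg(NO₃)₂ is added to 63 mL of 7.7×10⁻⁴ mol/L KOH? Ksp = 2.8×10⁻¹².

The combined volume is 373 mL.
[Mg²⁺] = (3.6×10⁻⁵)(310)/373 = 3.0×10⁻⁵ mol/L
[OH⁻] = (7.7×10⁻⁴)(63)/373 = 1.3×10⁻⁴ mol/L
Q = [Mg²⁺][OH⁻]^2 = 5.1×10⁻¹³
Since Q (5.1×10⁻¹³) is less than Ksp (2.8×10⁻¹²), no Mg(OH)₂ precipitates.

No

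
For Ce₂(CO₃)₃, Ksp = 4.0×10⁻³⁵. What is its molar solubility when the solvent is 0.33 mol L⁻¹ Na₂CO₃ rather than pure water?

1.7×10⁻¹⁷ M

Ce₂(CO₃)₃(s) ⇌ 2 Ce³⁺(aq) + 3 CO₃²⁻(aq)
The solution already contains CO₃²⁻ at 0.33 mol L⁻¹. Let s be the molar solubility of Ce₂(CO₃)₃.
[CO₃²⁻] ≈ 0.33 mol L⁻¹ (common ion dominates); [Ce³⁺] = 2s.
Ksp = [Ce³⁺]^2[CO₃²⁻]^3 = (2s)^2(0.33)^3
(2s)^2 = 4.0×10⁻³⁵ / (0.33)^3 = 1.1×10⁻³³
s = 1.7×10⁻¹⁷ mol L⁻¹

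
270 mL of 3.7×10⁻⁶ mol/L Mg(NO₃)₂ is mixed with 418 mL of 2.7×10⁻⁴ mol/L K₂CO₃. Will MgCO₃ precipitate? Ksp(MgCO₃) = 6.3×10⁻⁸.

No

Total volume after mixing = 270 + 418 = 688 mL.
[Mg²⁺] = (3.7×10⁻⁶)(270)/688 = 1.5×10⁻⁶ mol/L
[CO₃²⁻] = (2.7×10⁻⁴)(418)/688 = 1.6×10⁻⁴ mol/L
Q = [Mg²⁺][CO₃²⁻] = 2.4×10⁻¹⁰
Q = 2.4×10⁻¹⁰ < Ksp = 6.3×10⁻⁸, so the solution is unsaturated and no precipitate forms.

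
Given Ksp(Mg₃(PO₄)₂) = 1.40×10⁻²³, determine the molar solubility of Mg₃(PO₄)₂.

1.05×10⁻⁵ M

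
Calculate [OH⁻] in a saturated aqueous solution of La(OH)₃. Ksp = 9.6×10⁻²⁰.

La(OH)₃(s) ⇌ La³⁺(aq) + 3 OH⁻(aq)
With molar solubility s: [La³⁺] = s, [OH⁻] = 3s.
Ksp = [La³⁺][OH⁻]^3 = s · (3s)^3 = 27s^4 = 9.6×10⁻²⁰
s = 7.7×10⁻⁶ M
[OH⁻] = 3s = 2.3×10⁻⁵ M

2.3×10⁻⁵ M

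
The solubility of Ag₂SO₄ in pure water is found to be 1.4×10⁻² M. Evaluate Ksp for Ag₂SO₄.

Ag₂SO₄(s) ⇌ 2 Ag⁺(aq) + SO₄²⁻(aq)
If s mol/L of Ag₂SO₄ dissolves, [Ag⁺] = 2s and [SO₄²⁻] = s.
Ksp = [Ag⁺]^2[SO₄²⁻] = (2s)^2 · s = 4s^3
Ksp = 4 × (1.4×10⁻²)^3 = 1.1×10⁻⁵

Ksp = 1.1×10⁻⁵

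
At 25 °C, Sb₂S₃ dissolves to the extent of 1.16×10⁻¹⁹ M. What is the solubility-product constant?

Ksp = 2.27×10⁻⁹³

Sb₂S₃(s) ⇌ 2 Sb³⁺(aq) + 3 S²⁻(aq)
With molar solubility s: [Sb³⁺] = 2s, [S²⁻] = 3s.
Ksp = [Sb³⁺]^2[S²⁻]^3 = (2s)^2 · (3s)^3 = 108s^5
Ksp = 108 × (1.16×10⁻¹⁹)^5 = 2.27×10⁻⁹³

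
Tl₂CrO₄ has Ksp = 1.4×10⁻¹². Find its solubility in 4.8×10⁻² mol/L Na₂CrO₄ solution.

2.7×10⁻⁶ M

Tl₂CrO₄(s) ⇌ 2 Tl⁺(aq) + CrO₄²⁻(aq)
With CrO₄²⁻ already at 4.8×10⁻² mol/L and s small, take [CrO₄²⁻] ≈ 4.8×10⁻² mol/L and [Tl⁺] = 2s.
Ksp = [Tl⁺]^2[CrO₄²⁻] = (2s)^2(4.8×10⁻²)
(2s)^2 = 1.4×10⁻¹² / (4.8×10⁻²) = 2.9×10⁻¹¹
s = 2.7×10⁻⁶ mol/L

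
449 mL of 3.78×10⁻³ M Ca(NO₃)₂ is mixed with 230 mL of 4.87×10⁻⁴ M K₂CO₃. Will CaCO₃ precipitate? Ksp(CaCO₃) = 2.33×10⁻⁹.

After mixing, V = 449 mL + 230 mL = 679 mL.
[Ca²⁺] = (3.78×10⁻³)(449)/679 = 2.50×10⁻³ M
[CO₃²⁻] = (4.87×10⁻⁴)(230)/679 = 1.65×10⁻⁴ M
Q = [Ca²⁺][CO₃²⁻] = 4.12×10⁻⁷
Q = 4.12×10⁻⁷ > Ksp = 2.33×10⁻⁹, so the solution is supersaturated and CaCO₃ precipitates.

Yes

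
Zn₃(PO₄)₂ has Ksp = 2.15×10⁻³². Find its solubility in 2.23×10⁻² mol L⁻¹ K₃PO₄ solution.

Zn₃(PO₄)₂(s) ⇌ 3 Zn²⁺(aq) + 2 PO₄³⁻(aq)
Let s be the solubility of Zn₃(PO₄)₂ here. The common ion gives [PO₄³⁻] ≈ 2.23×10⁻² mol L⁻¹, and [Zn²⁺] = 3s.
Ksp = [Zn²⁺]^3[PO₄³⁻]^2 = (3s)^3(2.23×10⁻²)^2
(3s)^3 = 2.15×10⁻³² / (2.23×10⁻²)^2 = 4.32×10⁻²⁹
s = 1.17×10⁻¹⁰ mol L⁻¹

1.17×10⁻¹⁰ M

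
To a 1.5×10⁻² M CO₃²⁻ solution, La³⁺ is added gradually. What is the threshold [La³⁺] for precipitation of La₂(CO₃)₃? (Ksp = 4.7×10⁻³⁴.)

The threshold for precipitation is Q = Ksp.
La₂(CO₃)₃(s) ⇌ 2 La³⁺(aq) + 3 CO₃²⁻(aq)
Ksp = [La³⁺]^2[CO₃²⁻]^3 = [La³⁺]^2(1.5×10⁻²)^3
[La³⁺]^2 = 4.7×10⁻³⁴ / (1.5×10⁻²)^3 = 1.4×10⁻²⁸
[La³⁺] = 1.2×10⁻¹⁴ M

1.2×10⁻¹⁴ M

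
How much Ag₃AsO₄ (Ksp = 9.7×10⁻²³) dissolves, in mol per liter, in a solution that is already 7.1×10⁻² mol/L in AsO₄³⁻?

3.7×10⁻⁸ M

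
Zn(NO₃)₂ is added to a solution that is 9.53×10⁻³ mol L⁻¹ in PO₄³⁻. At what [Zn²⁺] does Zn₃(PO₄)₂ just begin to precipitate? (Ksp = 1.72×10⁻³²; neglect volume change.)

Precipitation of each salt begins when its ion product equals Ksp.
Zn₃(PO₄)₂(s) ⇌ 3 Zn²⁺(aq) + 2 PO₄³⁻(aq)
Ksp = [Zn²⁺]^3[PO₄³⁻]^2 = [Zn²⁺]^3(9.53×10⁻³)^2
[Zn²⁺]^3 = 1.72×10⁻³² / (9.53×10⁻³)^2 = 1.89×10⁻²⁸
[Zn²⁺] = 5.74×10⁻¹⁰ mol L⁻¹

5.74×10⁻¹⁰ M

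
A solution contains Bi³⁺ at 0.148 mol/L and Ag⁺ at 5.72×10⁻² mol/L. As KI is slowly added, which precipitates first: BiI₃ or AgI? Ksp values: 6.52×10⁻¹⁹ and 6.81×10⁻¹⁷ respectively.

AgI

Each salt precipitates once Q = Ksp for that salt.
For BiI₃: [I⁻] = (Ksp/[Bi³⁺])^(1/3) = 1.64×10⁻⁶ mol/L
For AgI: [I⁻] = (Ksp/[Ag⁺]) = 1.19×10⁻¹⁵ mol/L
The smaller threshold [I⁻] is reached first, so AgI precipitates first.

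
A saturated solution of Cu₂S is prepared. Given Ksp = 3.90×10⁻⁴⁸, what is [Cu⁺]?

1.98×10⁻¹⁶ M

Cu₂S(s) ⇌ 2 Cu⁺(aq) + S²⁻(aq)
With molar solubility s: [Cu⁺] = 2s, [S²⁻] = s.
Ksp = [Cu⁺]^2[S²⁻] = (2s)^2 · s = 4s^3 = 3.90×10⁻⁴⁸
s = 9.92×10⁻¹⁷ mol/L
[Cu⁺] = 2s = 1.98×10⁻¹⁶ mol/L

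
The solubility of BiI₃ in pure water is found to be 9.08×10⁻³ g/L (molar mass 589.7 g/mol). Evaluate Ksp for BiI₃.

Ksp = 1.52×10⁻¹⁸

s = (9.08×10⁻³ g L⁻¹)/(589.7 g mol⁻¹) = 1.5398×10⁻⁵ M
BiI₃(s) ⇌ Bi³⁺(aq) + 3 I⁻(aq)
For each mole of BiI₃ that dissolves per liter, [Bi³⁺] = s and [I⁻] = 3s; let s denote this solubility.
Ksp = [Bi³⁺][I⁻]^3 = s · (3s)^3 = 27s^4
Ksp = 27 × (1.5398×10⁻⁵)^4 = 1.52×10⁻¹⁸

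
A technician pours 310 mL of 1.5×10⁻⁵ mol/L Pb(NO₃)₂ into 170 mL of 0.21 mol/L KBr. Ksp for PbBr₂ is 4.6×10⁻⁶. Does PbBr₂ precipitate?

No

After mixing, V = 310 mL + 170 mL = 480 mL.
[Pb²⁺] = (1.5×10⁻⁵)(310)/480 = 9.7×10⁻⁶ mol/L
[Br⁻] = (0.21)(170)/480 = 7.4×10⁻² mol/L
Q = [Pb²⁺][Br⁻]^2 = 5.4×10⁻⁸
Q = 5.4×10⁻⁸ < Ksp = 4.6×10⁻⁶, so the solution is unsaturated and no precipitate forms.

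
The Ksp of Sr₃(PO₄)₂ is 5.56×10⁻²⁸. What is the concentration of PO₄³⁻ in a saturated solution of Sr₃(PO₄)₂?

Sr₃(PO₄)₂(s) ⇌ 3 Sr²⁺(aq) + 2 PO₄³⁻(aq)
Let s be the molar solubility. Then [Sr²⁺] = 3s and [PO₄³⁻] = 2s.
Ksp = [Sr²⁺]^3[PO₄³⁻]^2 = (3s)^3 · (2s)^2 = 108s^5 = 5.56×10⁻²⁸
s = 1.39×10⁻⁶ mol/L
[PO₄³⁻] = 2s = 2.78×10⁻⁶ mol/L

2.78×10⁻⁶ M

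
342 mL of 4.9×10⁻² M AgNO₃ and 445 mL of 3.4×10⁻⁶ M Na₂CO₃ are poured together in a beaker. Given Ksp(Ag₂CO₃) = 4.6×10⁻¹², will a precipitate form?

Total volume after mixing = 342 + 445 = 787 mL.
[Ag⁺] = (4.9×10⁻²)(342)/787 = 2.1×10⁻² M
[CO₃²⁻] = (3.4×10⁻⁶)(445)/787 = 1.9×10⁻⁶ M
Q = [Ag⁺]^2[CO₃²⁻] = 8.7×10⁻¹⁰
Since Q (8.7×10⁻¹⁰) exceeds Ksp (4.6×10⁻¹²), Ag₂CO₃ will precipitate.

Yes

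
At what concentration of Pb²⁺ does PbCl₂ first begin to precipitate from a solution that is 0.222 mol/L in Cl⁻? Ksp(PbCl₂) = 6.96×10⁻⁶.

Precipitation of each salt begins when its ion product equals Ksp.
PbCl₂(s) ⇌ Pb²⁺(aq) + 2 Cl⁻(aq)
Ksp = [Pb²⁺][Cl⁻]^2 = [Pb²⁺](0.222)^2
[Pb²⁺] = 6.96×10⁻⁶ / (0.222)^2 = 1.41×10⁻⁴
[Pb²⁺] = 1.41×10⁻⁴ mol/L

1.41×10⁻⁴ M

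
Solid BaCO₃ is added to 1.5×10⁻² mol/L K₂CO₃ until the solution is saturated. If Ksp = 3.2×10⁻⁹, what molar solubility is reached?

BaCO₃(s) ⇌ Ba²⁺(aq) + CO₃²⁻(aq)
With CO₃²⁻ already at 1.5×10⁻² mol/L and s small, take [CO₃²⁻] ≈ 1.5×10⁻² mol/L and [Ba²⁺] = s.
Ksp = [Ba²⁺][CO₃²⁻] = s(1.5×10⁻²)
s = 3.2×10⁻⁹ / (1.5×10⁻²) = 2.1×10⁻⁷
s = 2.1×10⁻⁷ mol/L

2.1×10⁻⁷ M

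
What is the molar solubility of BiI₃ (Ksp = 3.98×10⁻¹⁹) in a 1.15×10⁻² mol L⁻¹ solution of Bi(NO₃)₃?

1.09×10⁻⁶ M

BiI₃(s) ⇌ Bi³⁺(aq) + 3 I⁻(aq)
The solution already contains Bi³⁺ at 1.15×10⁻² mol L⁻¹. Let s be the molar solubility of BiI₃.
[Bi³⁺] ≈ 1.15×10⁻² mol L⁻¹ (common ion dominates); [I⁻] = 3s.
Ksp = [Bi³⁺][I⁻]^3 = (1.15×10⁻²)(3s)^3
(3s)^3 = 3.98×10⁻¹⁹ / (1.15×10⁻²) = 3.46×10⁻¹⁷
s = 1.09×10⁻⁶ mol L⁻¹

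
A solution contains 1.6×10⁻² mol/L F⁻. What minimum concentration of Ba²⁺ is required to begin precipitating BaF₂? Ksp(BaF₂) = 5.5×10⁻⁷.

Precipitation begins when Q = Ksp.
BaF₂(s) ⇌ Ba²⁺(aq) + 2 F⁻(aq)
Ksp = [Ba²⁺][F⁻]^2 = [Ba²⁺](1.6×10⁻²)^2
[Ba²⁺] = 5.5×10⁻⁷ / (1.6×10⁻²)^2 = 2.1×10⁻³
[Ba²⁺] = 2.1×10⁻³ mol/L

2.1×10⁻³ M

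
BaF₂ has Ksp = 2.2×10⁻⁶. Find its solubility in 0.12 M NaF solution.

1.5×10⁻⁴ M

BaF₂(s) ⇌ Ba²⁺(aq) + 2 F⁻(aq)
With F⁻ already at 0.12 M and s small, take [F⁻] ≈ 0.12 M and [Ba²⁺] = s.
Ksp = [Ba²⁺][F⁻]^2 = s(0.12)^2
s = 2.2×10⁻⁶ / (0.12)^2 = 1.5×10⁻⁴
s = 1.5×10⁻⁴ M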